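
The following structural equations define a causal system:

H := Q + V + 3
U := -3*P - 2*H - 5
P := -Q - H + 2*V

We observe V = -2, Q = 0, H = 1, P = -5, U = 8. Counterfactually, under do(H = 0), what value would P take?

-4

The intervention breaks the incoming arrows to H: H := Q + V + 3 no longer applies, and H = 0.
P = -Q - H + 2*V  [with Q=0, H=0, V=-2]  = -4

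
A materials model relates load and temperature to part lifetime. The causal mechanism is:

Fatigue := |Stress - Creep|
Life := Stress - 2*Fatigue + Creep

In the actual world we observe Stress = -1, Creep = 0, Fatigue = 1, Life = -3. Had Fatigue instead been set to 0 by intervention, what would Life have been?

-1

The intervention breaks the incoming arrows to Fatigue: Fatigue := |Stress - Creep| no longer applies, and Fatigue = 0.
Life = Stress - 2*Fatigue + Creep  [with Stress=-1, Fatigue=0, Creep=0]  = -1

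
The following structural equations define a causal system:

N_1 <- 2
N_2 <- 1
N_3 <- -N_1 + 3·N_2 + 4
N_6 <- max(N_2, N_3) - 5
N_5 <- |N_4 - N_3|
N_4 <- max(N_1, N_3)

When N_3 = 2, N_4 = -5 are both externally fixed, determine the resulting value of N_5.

7

Setting N_3 = 2, N_4 = -5 by intervention discards those variables' equations.
N_5 = |N_4 - N_3|  [with N_4=-5, N_3=2]  = 7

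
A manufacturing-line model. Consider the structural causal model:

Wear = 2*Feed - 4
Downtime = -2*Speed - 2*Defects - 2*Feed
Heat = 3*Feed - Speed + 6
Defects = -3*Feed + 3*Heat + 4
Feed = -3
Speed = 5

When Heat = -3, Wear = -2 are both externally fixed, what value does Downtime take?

-12

Setting Heat = -3, Wear = -2 by intervention discards those variables' equations.
Defects = -3*Feed + 3*Heat + 4  [with Feed=-3, Heat=-3]  = 4
Downtime = -2*Speed - 2*Defects - 2*Feed  [with Speed=5, Defects=4, Feed=-3]  = -12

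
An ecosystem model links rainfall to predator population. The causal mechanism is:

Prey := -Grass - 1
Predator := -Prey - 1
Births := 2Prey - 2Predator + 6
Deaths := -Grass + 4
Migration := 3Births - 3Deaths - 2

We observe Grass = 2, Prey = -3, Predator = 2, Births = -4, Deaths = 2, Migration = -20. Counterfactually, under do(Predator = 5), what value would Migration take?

-38

The intervention breaks the incoming arrows to Predator: Predator := -Prey - 1 no longer applies, and Predator = 5.
Prey = -Grass - 1  [with Grass=2]  = -3
Births = 2Prey - 2Predator + 6  [with Prey=-3, Predator=5]  = -10
Deaths = -Grass + 4  [with Grass=2]  = 2
Migration = 3Births - 3Deaths - 2  [with Births=-10, Deaths=2]  = -38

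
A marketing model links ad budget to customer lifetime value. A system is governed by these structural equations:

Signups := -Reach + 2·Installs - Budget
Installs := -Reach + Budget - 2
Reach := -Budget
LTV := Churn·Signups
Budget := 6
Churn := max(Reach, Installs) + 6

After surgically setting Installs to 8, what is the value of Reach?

-6

Under do(Installs=8), the mechanism Installs := -Reach + Budget - 2 is discarded; Installs is fixed at 8.
Since Reach is not a descendant of the intervened variable, it is unaffected.
Reach = -Budget  [with Budget=6]  = -6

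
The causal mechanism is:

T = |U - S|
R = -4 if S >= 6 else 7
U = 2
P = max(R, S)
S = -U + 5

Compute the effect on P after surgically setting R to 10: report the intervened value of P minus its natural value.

3

Intervening sets R = 10 and removes its equation (R = -4 if S >= 6 else 7).
S = -U + 5  [with U=2]  = 3
P = max(R, S)  [with R=10, S=3]  = 10
Without intervention: S = -U + 5  [with U=2]  = 3; R = -4 if S >= 6 else 7  [with S=3]  = 7; P = max(R, S)  [with R=7, S=3]  = 7.
Change = 10 − 7 = 3.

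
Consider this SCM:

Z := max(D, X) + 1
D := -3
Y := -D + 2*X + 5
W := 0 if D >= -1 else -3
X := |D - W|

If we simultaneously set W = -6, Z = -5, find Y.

14

Setting W = -6, Z = -5 by intervention discards those variables' equations.
X = |D - W|  [with D=-3, W=-6]  = 3
Y = -D + 2*X + 5  [with D=-3, X=3]  = 14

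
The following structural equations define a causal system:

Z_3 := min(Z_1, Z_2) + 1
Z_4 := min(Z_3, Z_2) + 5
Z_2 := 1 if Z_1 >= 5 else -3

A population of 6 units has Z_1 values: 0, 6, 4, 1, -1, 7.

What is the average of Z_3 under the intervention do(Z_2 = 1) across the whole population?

Under do(Z_2=1), Z_2's equation is replaced by Z_2=1 for every unit. Per-unit Z_3: 1, 2, 2, 2, 0, 2. Mean = 1.5.

1.5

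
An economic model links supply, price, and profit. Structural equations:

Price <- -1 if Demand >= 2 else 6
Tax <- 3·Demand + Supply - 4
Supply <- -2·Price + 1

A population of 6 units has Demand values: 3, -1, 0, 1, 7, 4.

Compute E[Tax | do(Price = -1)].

Under do(Price=-1), Price's equation is replaced by Price=-1 for every unit. Per-unit Tax: 8, -4, -1, 2, 20, 11. Mean = 6.

6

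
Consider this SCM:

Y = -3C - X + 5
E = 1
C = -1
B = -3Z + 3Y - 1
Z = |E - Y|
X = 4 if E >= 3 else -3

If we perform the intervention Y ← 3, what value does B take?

Under do(Y=3), the mechanism Y = -3C - X + 5 is discarded; Y is fixed at 3.
Z = |E - Y|  [with E=1, Y=3]  = 2
B = -3Z + 3Y - 1  [with Z=2, Y=3]  = 2

2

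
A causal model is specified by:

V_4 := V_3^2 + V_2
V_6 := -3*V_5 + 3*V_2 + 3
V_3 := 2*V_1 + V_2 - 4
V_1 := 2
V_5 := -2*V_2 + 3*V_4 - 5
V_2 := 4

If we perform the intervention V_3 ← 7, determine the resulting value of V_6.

-423

The intervention breaks the incoming arrows to V_3: V_3 := 2*V_1 + V_2 - 4 no longer applies, and V_3 = 7.
V_4 = V_3^2 + V_2  [with V_3=7, V_2=4]  = 53
V_5 = -2*V_2 + 3*V_4 - 5  [with V_2=4, V_4=53]  = 146
V_6 = -3*V_5 + 3*V_2 + 3  [with V_5=146, V_2=4]  = -423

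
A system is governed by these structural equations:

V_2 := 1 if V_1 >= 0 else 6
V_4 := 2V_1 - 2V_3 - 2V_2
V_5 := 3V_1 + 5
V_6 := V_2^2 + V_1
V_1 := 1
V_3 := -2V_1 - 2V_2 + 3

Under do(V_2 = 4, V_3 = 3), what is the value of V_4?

Setting V_2 = 4, V_3 = 3 by intervention discards those variables' equations.
V_4 = 2V_1 - 2V_3 - 2V_2  [with V_1=1, V_3=3, V_2=4]  = -12

-12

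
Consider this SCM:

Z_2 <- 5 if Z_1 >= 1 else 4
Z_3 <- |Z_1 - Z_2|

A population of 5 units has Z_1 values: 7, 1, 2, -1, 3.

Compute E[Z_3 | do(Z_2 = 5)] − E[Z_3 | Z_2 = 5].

0.65

Every unit gets Z_2=5 under the intervention. Z_3 values become 2, 4, 3, 6, 2; E[Z_3|do(Z_2=5)] = 3.4.
E[Z_3|Z_2=5] averages over only the 4 units with Z_2=5 (Z_1 = 7, 1, 2, 3): Z_3 = 2, 4, 3, 2, mean 2.75.
Difference = 3.4 − 2.75 = 0.65.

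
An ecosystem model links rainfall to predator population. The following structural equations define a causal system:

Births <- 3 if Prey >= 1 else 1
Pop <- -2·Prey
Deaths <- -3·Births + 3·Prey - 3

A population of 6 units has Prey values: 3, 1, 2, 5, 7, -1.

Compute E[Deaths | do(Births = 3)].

do(Births=3) breaks Births's dependence on Prey. With Births=3 fixed, Deaths across the units is -3, -9, -6, 3, 9, -15, mean -3.5.

-3.5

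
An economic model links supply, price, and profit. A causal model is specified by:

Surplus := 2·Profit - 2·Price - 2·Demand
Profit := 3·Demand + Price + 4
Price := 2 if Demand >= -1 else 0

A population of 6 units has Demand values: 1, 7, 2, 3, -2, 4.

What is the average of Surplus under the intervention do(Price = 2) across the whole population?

Under do(Price=2), Price's equation is replaced by Price=2 for every unit. Per-unit Surplus: 12, 36, 16, 20, 0, 24. Mean = 18.

18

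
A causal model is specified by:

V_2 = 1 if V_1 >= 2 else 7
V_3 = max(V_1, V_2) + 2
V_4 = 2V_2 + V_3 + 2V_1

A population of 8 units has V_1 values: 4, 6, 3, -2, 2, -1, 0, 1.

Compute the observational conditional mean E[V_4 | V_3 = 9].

22

Observing V_3=9 restricts to units where V_3's equation naturally yields 9: V_1 ∈ {-2, -1, 0, 1}. In that subpopulation V_4 = 19, 21, 23, 25, mean 22.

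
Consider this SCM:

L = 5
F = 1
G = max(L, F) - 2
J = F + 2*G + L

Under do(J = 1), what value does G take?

Under do(J=1), the mechanism J = F + 2*G + L is discarded; J is fixed at 1.
Since G is not a descendant of the intervened variable, it is unaffected.
G = max(L, F) - 2  [with L=5, F=1]  = 3

3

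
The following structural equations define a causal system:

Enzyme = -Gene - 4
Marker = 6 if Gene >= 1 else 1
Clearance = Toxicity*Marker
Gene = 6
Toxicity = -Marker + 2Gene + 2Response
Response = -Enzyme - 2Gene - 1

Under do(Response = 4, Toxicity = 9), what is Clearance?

The joint intervention fixes Response = 4, Toxicity = 9, removing each variable's own equation.
Marker = 6 if Gene >= 1 else 1  [with Gene=6]  = 6
Clearance = Toxicity*Marker  [with Toxicity=9, Marker=6]  = 54

54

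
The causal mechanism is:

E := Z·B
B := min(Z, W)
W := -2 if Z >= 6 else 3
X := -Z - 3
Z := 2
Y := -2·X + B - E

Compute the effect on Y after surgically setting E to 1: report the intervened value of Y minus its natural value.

The intervention breaks the incoming arrows to E: E := Z·B no longer applies, and E = 1.
W = -2 if Z >= 6 else 3  [with Z=2]  = 3
X = -Z - 3  [with Z=2]  = -5
B = min(Z, W)  [with Z=2, W=3]  = 2
Y = -2·X + B - E  [with X=-5, B=2, E=1]  = 11
Without intervention: W = -2 if Z >= 6 else 3  [with Z=2]  = 3; X = -Z - 3  [with Z=2]  = -5; B = min(Z, W)  [with Z=2, W=3]  = 2; E = Z·B  [with Z=2, B=2]  = 4; Y = -2·X + B - E  [with X=-5, B=2, E=4]  = 8.
Change = 11 − 8 = 3.

3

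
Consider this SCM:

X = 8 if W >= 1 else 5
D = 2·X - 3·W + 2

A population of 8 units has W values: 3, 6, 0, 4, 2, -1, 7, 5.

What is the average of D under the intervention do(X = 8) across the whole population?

The intervention sets X=8 in all 8 units regardless of W. Recomputing D per unit gives 9, 0, 18, 6, 12, 21, -3, 3; average 8.25.

8.25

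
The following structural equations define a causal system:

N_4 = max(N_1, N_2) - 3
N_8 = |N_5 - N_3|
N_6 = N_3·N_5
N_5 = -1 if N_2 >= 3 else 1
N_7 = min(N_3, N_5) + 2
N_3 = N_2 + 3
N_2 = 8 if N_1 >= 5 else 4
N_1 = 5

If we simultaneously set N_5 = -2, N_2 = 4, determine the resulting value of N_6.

The joint intervention fixes N_5 = -2, N_2 = 4, removing each variable's own equation.
N_3 = N_2 + 3  [with N_2=4]  = 7
N_6 = N_3·N_5  [with N_3=7, N_5=-2]  = -14

-14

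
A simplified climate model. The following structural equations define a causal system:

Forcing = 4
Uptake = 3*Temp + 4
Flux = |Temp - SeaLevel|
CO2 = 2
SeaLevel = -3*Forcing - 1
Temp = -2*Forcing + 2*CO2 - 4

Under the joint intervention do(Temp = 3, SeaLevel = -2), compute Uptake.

Setting Temp = 3, SeaLevel = -2 by intervention discards those variables' equations.
Uptake = 3*Temp + 4  [with Temp=3]  = 13

13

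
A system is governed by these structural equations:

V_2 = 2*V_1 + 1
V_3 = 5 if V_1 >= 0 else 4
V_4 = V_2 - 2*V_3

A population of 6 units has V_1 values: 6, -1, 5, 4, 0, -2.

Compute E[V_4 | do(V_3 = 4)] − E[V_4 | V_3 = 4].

The intervention sets V_3=4 in all 6 units regardless of V_1. Recomputing V_4 per unit gives 5, -9, 3, 1, -7, -11; average -3.
Conditioning on V_3=4 selects the 2 unit(s) with V_1 ∈ {-1, -2}. Their V_4 values: -9, -11. Mean = -10.
Difference = -3 − (-10) = 7.

7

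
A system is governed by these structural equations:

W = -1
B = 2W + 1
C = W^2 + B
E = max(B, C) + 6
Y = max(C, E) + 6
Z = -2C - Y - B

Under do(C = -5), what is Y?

do(C=-5) replaces the equation C = W^2 + B with the constant C = -5.
B = 2W + 1  [with W=-1]  = -1
E = max(B, C) + 6  [with B=-1, C=-5]  = 5
Y = max(C, E) + 6  [with C=-5, E=5]  = 11

11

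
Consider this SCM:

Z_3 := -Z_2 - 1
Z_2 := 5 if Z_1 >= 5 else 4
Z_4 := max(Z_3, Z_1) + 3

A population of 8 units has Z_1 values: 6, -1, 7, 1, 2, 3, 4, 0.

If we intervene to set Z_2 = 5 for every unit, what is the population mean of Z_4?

do(Z_2=5) breaks Z_2's dependence on Z_1. With Z_2=5 fixed, Z_4 across the units is 9, 2, 10, 4, 5, 6, 7, 3, mean 5.75.

5.75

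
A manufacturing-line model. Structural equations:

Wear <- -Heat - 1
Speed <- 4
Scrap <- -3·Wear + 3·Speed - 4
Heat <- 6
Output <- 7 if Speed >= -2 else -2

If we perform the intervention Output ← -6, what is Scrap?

29

The intervention breaks the incoming arrows to Output: Output <- 7 if Speed >= -2 else -2 no longer applies, and Output = -6.
Since Scrap is not a descendant of the intervened variable, it is unaffected.
Wear = -Heat - 1  [with Heat=6]  = -7
Scrap = -3·Wear + 3·Speed - 4  [with Wear=-7, Speed=4]  = 29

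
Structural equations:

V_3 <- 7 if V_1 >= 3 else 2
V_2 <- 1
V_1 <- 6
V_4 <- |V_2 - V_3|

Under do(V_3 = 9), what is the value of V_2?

Under do(V_3=9), the mechanism V_3 <- 7 if V_1 >= 3 else 2 is discarded; V_3 is fixed at 9.
Since V_2 is not a descendant of the intervened variable, it is unaffected.

1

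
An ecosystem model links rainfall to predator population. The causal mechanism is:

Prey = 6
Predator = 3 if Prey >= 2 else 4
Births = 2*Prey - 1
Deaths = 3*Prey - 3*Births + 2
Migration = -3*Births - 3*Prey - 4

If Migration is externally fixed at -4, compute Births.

do(Migration=-4) replaces the equation Migration = -3*Births - 3*Prey - 4 with the constant Migration = -4.
Births is not downstream of the intervention, so its value is determined by the original equations.
Births = 2*Prey - 1  [with Prey=6]  = 11

11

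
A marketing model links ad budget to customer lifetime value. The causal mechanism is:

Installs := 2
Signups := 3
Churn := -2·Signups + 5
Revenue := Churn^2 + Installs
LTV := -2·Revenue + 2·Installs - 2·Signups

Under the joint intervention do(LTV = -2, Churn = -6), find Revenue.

38

Under do(LTV = -2, Churn = -6), each intervened variable's structural equation is replaced by its fixed value.
Revenue = Churn^2 + Installs  [with Churn=-6, Installs=2]  = 38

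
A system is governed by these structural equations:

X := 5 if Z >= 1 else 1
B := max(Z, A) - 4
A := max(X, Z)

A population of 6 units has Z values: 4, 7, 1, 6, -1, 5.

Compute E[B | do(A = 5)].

1.5

Every unit gets A=5 under the intervention. B values become 1, 3, 1, 2, 1, 1; E[B|do(A=5)] = 1.5.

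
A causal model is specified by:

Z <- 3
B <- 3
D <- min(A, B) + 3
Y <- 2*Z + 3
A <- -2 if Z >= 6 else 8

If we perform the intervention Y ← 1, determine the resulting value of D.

Intervening sets Y = 1 and removes its equation (Y <- 2*Z + 3).
No directed path runs from Y to D, so D keeps its natural value.
A = -2 if Z >= 6 else 8  [with Z=3]  = 8
D = min(A, B) + 3  [with A=8, B=3]  = 6

6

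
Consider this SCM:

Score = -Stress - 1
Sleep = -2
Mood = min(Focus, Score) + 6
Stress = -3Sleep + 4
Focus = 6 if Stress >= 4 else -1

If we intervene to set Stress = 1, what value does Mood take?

do(Stress=1) replaces the equation Stress = -3Sleep + 4 with the constant Stress = 1.
Focus = 6 if Stress >= 4 else -1  [with Stress=1]  = -1
Score = -Stress - 1  [with Stress=1]  = -2
Mood = min(Focus, Score) + 6  [with Focus=-1, Score=-2]  = 4

4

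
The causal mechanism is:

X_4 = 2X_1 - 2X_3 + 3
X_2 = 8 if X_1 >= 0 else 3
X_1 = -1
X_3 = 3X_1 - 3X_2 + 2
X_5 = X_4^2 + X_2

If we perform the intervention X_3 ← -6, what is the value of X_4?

The intervention breaks the incoming arrows to X_3: X_3 = 3X_1 - 3X_2 + 2 no longer applies, and X_3 = -6.
X_4 = 2X_1 - 2X_3 + 3  [with X_1=-1, X_3=-6]  = 13

13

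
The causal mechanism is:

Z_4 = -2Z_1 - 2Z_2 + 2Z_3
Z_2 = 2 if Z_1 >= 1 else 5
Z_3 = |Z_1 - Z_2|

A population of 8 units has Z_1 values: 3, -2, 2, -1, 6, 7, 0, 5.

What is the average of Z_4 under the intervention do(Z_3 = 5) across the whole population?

Under do(Z_3=5), Z_3's equation is replaced by Z_3=5 for every unit. Per-unit Z_4: 0, 4, 2, 2, -6, -8, 0, -4. Mean = -1.25.

-1.25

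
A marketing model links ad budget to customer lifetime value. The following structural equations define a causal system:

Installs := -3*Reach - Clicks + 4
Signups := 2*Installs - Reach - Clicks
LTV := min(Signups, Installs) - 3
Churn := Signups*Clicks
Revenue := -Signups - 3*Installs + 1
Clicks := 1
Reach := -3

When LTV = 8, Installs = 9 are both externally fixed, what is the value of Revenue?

Setting LTV = 8, Installs = 9 by intervention discards those variables' equations.
Signups = 2*Installs - Reach - Clicks  [with Installs=9, Reach=-3, Clicks=1]  = 20
Revenue = -Signups - 3*Installs + 1  [with Signups=20, Installs=9]  = -46

-46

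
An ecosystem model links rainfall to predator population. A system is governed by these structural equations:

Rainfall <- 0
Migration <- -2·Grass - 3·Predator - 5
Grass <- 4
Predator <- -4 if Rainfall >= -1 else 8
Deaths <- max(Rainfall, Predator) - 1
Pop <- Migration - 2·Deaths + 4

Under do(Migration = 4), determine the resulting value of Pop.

The intervention breaks the incoming arrows to Migration: Migration <- -2·Grass - 3·Predator - 5 no longer applies, and Migration = 4.
Predator = -4 if Rainfall >= -1 else 8  [with Rainfall=0]  = -4
Deaths = max(Rainfall, Predator) - 1  [with Rainfall=0, Predator=-4]  = -1
Pop = Migration - 2·Deaths + 4  [with Migration=4, Deaths=-1]  = 10

10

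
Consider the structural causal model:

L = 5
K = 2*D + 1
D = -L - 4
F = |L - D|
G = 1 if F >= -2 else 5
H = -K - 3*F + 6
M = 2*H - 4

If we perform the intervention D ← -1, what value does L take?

Under do(D=-1), the mechanism D = -L - 4 is discarded; D is fixed at -1.
L is not downstream of the intervention, so its value is determined by the original equations.

5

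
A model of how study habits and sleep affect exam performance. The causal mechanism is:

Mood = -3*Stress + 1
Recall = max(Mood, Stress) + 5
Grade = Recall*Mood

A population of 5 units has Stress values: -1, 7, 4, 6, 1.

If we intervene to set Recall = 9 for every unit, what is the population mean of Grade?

-82.8

The intervention sets Recall=9 in all 5 units regardless of Stress. Recomputing Grade per unit gives 36, -180, -99, -153, -18; average -82.8.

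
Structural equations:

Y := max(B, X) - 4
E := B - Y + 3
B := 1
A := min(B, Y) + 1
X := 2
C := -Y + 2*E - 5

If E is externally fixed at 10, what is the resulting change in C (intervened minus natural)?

8

Intervening sets E = 10 and removes its equation (E := B - Y + 3).
Y = max(B, X) - 4  [with B=1, X=2]  = -2
C = -Y + 2*E - 5  [with Y=-2, E=10]  = 17
Without intervention: Y = max(B, X) - 4  [with B=1, X=2]  = -2; E = B - Y + 3  [with B=1, Y=-2]  = 6; C = -Y + 2*E - 5  [with Y=-2, E=6]  = 9.
Change = 17 − 9 = 8.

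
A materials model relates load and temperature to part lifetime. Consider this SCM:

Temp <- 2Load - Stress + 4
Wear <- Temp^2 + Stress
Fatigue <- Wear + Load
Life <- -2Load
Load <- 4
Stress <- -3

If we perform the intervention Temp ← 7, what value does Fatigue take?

50

do(Temp=7) replaces the equation Temp <- 2Load - Stress + 4 with the constant Temp = 7.
Wear = Temp^2 + Stress  [with Temp=7, Stress=-3]  = 46
Fatigue = Wear + Load  [with Wear=46, Load=4]  = 50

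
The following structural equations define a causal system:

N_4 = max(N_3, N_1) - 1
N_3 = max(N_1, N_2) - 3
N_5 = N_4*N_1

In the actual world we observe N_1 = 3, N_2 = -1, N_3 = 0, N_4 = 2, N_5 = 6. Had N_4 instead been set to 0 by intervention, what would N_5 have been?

0

Intervening sets N_4 = 0 and removes its equation (N_4 = max(N_3, N_1) - 1).
N_5 = N_4*N_1  [with N_4=0, N_1=3]  = 0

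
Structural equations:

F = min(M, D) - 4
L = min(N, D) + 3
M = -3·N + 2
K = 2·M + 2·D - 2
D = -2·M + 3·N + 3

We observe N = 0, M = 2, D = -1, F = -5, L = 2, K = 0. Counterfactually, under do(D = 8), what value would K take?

The intervention breaks the incoming arrows to D: D = -2·M + 3·N + 3 no longer applies, and D = 8.
M = -3·N + 2  [with N=0]  = 2
K = 2·M + 2·D - 2  [with M=2, D=8]  = 18

18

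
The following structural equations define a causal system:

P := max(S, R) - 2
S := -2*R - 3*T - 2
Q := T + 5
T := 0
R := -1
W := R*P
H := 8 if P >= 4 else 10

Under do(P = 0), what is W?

0

The intervention breaks the incoming arrows to P: P := max(S, R) - 2 no longer applies, and P = 0.
W = R*P  [with R=-1, P=0]  = 0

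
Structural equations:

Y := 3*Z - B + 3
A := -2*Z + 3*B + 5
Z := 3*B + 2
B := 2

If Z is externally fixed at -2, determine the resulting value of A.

15

Under do(Z=-2), the mechanism Z := 3*B + 2 is discarded; Z is fixed at -2.
A = -2*Z + 3*B + 5  [with Z=-2, B=2]  = 15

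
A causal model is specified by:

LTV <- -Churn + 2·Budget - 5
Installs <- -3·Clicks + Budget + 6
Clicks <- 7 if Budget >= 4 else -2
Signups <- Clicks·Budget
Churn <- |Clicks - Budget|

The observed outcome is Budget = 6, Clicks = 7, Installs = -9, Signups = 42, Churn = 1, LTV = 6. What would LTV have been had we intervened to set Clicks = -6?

-5

Under do(Clicks=-6), the mechanism Clicks <- 7 if Budget >= 4 else -2 is discarded; Clicks is fixed at -6.
Churn = |Clicks - Budget|  [with Clicks=-6, Budget=6]  = 12
LTV = -Churn + 2·Budget - 5  [with Churn=12, Budget=6]  = -5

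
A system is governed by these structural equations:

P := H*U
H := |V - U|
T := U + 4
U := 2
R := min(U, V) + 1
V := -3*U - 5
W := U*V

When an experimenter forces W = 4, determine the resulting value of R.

-10

The intervention breaks the incoming arrows to W: W := U*V no longer applies, and W = 4.
R is not downstream of the intervention, so its value is determined by the original equations.
V = -3*U - 5  [with U=2]  = -11
R = min(U, V) + 1  [with U=2, V=-11]  = -10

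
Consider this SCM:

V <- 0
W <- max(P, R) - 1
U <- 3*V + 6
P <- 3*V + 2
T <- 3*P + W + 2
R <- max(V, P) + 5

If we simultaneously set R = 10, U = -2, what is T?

The joint intervention fixes R = 10, U = -2, removing each variable's own equation.
P = 3*V + 2  [with V=0]  = 2
W = max(P, R) - 1  [with P=2, R=10]  = 9
T = 3*P + W + 2  [with P=2, W=9]  = 17

17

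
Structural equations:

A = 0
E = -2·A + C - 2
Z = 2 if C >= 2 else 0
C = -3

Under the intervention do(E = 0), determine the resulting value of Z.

0

The intervention breaks the incoming arrows to E: E = -2·A + C - 2 no longer applies, and E = 0.
Z is not downstream of the intervention, so its value is determined by the original equations.
Z = 2 if C >= 2 else 0  [with C=-3]  = 0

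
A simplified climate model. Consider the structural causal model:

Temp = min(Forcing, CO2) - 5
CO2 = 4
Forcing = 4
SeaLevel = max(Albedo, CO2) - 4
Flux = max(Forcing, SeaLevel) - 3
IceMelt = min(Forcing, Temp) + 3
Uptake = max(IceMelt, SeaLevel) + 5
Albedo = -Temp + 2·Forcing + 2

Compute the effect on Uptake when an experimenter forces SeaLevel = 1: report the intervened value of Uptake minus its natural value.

Intervening sets SeaLevel = 1 and removes its equation (SeaLevel = max(Albedo, CO2) - 4).
Temp = min(Forcing, CO2) - 5  [with Forcing=4, CO2=4]  = -1
IceMelt = min(Forcing, Temp) + 3  [with Forcing=4, Temp=-1]  = 2
Uptake = max(IceMelt, SeaLevel) + 5  [with IceMelt=2, SeaLevel=1]  = 7
Without intervention: Temp = min(Forcing, CO2) - 5  [with Forcing=4, CO2=4]  = -1; IceMelt = min(Forcing, Temp) + 3  [with Forcing=4, Temp=-1]  = 2; Albedo = -Temp + 2·Forcing + 2  [with Temp=-1, Forcing=4]  = 11; SeaLevel = max(Albedo, CO2) - 4  [with Albedo=11, CO2=4]  = 7; Uptake = max(IceMelt, SeaLevel) + 5  [with IceMelt=2, SeaLevel=7]  = 12.
Change = 7 − 12 = -5.

-5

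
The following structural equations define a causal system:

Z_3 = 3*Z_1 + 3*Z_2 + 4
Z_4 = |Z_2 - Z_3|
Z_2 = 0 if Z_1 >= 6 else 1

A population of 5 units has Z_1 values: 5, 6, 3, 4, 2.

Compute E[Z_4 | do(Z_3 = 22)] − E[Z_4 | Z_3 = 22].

-0.3

do(Z_3=22) breaks Z_3's dependence on Z_1. With Z_3=22 fixed, Z_4 across the units is 21, 22, 21, 21, 21, mean 21.2.
Conditioning on Z_3=22 selects the 2 unit(s) with Z_1 ∈ {5, 6}. Their Z_4 values: 21, 22. Mean = 21.5.
Difference = 21.2 − 21.5 = -0.3.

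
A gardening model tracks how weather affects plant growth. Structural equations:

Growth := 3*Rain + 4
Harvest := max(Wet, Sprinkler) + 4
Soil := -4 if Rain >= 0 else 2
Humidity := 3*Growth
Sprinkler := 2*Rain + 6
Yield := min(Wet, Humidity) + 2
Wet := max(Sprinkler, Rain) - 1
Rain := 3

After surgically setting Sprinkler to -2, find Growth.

do(Sprinkler=-2) replaces the equation Sprinkler := 2*Rain + 6 with the constant Sprinkler = -2.
Since Growth is not a descendant of the intervened variable, it is unaffected.
Growth = 3*Rain + 4  [with Rain=3]  = 13

13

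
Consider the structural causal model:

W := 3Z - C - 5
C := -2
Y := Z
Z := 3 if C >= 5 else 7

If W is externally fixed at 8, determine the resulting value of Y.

The intervention breaks the incoming arrows to W: W := 3Z - C - 5 no longer applies, and W = 8.
Y is not downstream of the intervention, so its value is determined by the original equations.
Z = 3 if C >= 5 else 7  [with C=-2]  = 7
Y = Z  [with Z=7]  = 7

7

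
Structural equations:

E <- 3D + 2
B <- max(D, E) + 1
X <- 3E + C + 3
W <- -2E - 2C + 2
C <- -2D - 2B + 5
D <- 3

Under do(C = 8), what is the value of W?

Under do(C=8), the mechanism C <- -2D - 2B + 5 is discarded; C is fixed at 8.
E = 3D + 2  [with D=3]  = 11
W = -2E - 2C + 2  [with E=11, C=8]  = -36

-36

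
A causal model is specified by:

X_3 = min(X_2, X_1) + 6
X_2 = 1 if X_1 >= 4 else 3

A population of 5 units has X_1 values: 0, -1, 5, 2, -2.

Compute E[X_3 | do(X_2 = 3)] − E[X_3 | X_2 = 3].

0.65

Under do(X_2=3), X_2's equation is replaced by X_2=3 for every unit. Per-unit X_3: 6, 5, 9, 8, 4. Mean = 6.4.
E[X_3|X_2=3] averages over only the 4 units with X_2=3 (X_1 = 0, -1, 2, -2): X_3 = 6, 5, 8, 4, mean 5.75.
Difference = 6.4 − 5.75 = 0.65.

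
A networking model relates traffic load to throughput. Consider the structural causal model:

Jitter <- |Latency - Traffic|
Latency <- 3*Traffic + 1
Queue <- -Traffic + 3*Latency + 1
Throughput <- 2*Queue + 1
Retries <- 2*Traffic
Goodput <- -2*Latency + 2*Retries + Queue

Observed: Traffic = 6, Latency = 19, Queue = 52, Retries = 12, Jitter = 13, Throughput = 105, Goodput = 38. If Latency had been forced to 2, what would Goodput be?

21

Under do(Latency=2), the mechanism Latency <- 3*Traffic + 1 is discarded; Latency is fixed at 2.
Queue = -Traffic + 3*Latency + 1  [with Traffic=6, Latency=2]  = 1
Retries = 2*Traffic  [with Traffic=6]  = 12
Goodput = -2*Latency + 2*Retries + Queue  [with Latency=2, Retries=12, Queue=1]  = 21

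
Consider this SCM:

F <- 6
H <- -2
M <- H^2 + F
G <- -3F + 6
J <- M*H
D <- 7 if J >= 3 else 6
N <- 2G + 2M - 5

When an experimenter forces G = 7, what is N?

The intervention breaks the incoming arrows to G: G <- -3F + 6 no longer applies, and G = 7.
M = H^2 + F  [with H=-2, F=6]  = 10
N = 2G + 2M - 5  [with G=7, M=10]  = 29

29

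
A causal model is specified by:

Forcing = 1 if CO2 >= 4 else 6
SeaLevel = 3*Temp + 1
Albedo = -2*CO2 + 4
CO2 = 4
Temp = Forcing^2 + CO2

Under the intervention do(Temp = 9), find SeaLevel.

28

do(Temp=9) replaces the equation Temp = Forcing^2 + CO2 with the constant Temp = 9.
SeaLevel = 3*Temp + 1  [with Temp=9]  = 28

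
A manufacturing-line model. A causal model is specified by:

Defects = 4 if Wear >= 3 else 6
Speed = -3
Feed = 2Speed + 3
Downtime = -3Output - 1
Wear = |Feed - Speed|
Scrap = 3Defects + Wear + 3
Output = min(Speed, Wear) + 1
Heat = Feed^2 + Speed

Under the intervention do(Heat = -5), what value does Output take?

-2

The intervention breaks the incoming arrows to Heat: Heat = Feed^2 + Speed no longer applies, and Heat = -5.
Output is not downstream of the intervention, so its value is determined by the original equations.
Feed = 2Speed + 3  [with Speed=-3]  = -3
Wear = |Feed - Speed|  [with Feed=-3, Speed=-3]  = 0
Output = min(Speed, Wear) + 1  [with Speed=-3, Wear=0]  = -2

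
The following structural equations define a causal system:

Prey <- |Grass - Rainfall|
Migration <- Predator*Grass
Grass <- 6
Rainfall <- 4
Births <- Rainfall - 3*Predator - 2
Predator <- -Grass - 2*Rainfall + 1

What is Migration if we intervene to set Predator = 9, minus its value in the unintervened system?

132

Under do(Predator=9), the mechanism Predator <- -Grass - 2*Rainfall + 1 is discarded; Predator is fixed at 9.
Migration = Predator*Grass  [with Predator=9, Grass=6]  = 54
Without intervention: Predator = -Grass - 2*Rainfall + 1  [with Grass=6, Rainfall=4]  = -13; Migration = Predator*Grass  [with Predator=-13, Grass=6]  = -78.
Change = 54 − (-78) = 132.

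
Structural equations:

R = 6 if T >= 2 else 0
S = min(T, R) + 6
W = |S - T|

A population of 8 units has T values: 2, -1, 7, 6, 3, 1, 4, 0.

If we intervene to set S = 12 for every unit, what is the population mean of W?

do(S=12) breaks S's dependence on T. With S=12 fixed, W across the units is 10, 13, 5, 6, 9, 11, 8, 12, mean 9.25.

9.25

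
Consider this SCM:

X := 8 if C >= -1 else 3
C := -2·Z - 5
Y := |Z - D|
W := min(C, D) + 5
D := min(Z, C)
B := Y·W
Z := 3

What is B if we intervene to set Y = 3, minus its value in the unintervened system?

The intervention breaks the incoming arrows to Y: Y := |Z - D| no longer applies, and Y = 3.
C = -2·Z - 5  [with Z=3]  = -11
D = min(Z, C)  [with Z=3, C=-11]  = -11
W = min(C, D) + 5  [with C=-11, D=-11]  = -6
B = Y·W  [with Y=3, W=-6]  = -18
Without intervention: C = -2·Z - 5  [with Z=3]  = -11; D = min(Z, C)  [with Z=3, C=-11]  = -11; Y = |Z - D|  [with Z=3, D=-11]  = 14; W = min(C, D) + 5  [with C=-11, D=-11]  = -6; B = Y·W  [with Y=14, W=-6]  = -84.
Change = -18 − (-84) = 66.

66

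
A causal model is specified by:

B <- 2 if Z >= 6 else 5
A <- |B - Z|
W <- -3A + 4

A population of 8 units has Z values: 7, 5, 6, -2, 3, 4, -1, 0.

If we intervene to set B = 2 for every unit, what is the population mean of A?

3

Every unit gets B=2 under the intervention. A values become 5, 3, 4, 4, 1, 2, 3, 2; E[A|do(B=2)] = 3.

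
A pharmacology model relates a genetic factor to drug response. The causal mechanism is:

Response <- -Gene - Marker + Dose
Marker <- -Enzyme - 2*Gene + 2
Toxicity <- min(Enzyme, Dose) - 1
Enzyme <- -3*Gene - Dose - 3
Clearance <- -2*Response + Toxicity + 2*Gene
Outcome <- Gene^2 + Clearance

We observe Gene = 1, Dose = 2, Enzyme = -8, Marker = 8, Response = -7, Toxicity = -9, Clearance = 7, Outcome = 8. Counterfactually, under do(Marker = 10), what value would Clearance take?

The intervention breaks the incoming arrows to Marker: Marker <- -Enzyme - 2*Gene + 2 no longer applies, and Marker = 10.
Enzyme = -3*Gene - Dose - 3  [with Gene=1, Dose=2]  = -8
Response = -Gene - Marker + Dose  [with Gene=1, Marker=10, Dose=2]  = -9
Toxicity = min(Enzyme, Dose) - 1  [with Enzyme=-8, Dose=2]  = -9
Clearance = -2*Response + Toxicity + 2*Gene  [with Response=-9, Toxicity=-9, Gene=1]  = 11

11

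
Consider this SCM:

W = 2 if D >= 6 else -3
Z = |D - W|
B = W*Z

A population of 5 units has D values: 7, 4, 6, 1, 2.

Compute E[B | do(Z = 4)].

-4

Every unit gets Z=4 under the intervention. B values become 8, -12, 8, -12, -12; E[B|do(Z=4)] = -4.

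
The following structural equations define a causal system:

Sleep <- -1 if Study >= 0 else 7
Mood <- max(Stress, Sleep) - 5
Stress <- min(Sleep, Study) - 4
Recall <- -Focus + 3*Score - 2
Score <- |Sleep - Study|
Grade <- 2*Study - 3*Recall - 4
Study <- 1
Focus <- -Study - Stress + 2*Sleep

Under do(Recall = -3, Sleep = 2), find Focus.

6

Under do(Recall = -3, Sleep = 2), each intervened variable's structural equation is replaced by its fixed value.
Stress = min(Sleep, Study) - 4  [with Sleep=2, Study=1]  = -3
Focus = -Study - Stress + 2*Sleep  [with Study=1, Stress=-3, Sleep=2]  = 6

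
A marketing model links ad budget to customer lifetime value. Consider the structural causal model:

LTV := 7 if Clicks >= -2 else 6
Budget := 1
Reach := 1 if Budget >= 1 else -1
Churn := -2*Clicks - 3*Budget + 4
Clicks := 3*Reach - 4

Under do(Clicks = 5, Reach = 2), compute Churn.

The joint intervention fixes Clicks = 5, Reach = 2, removing each variable's own equation.
Churn = -2*Clicks - 3*Budget + 4  [with Clicks=5, Budget=1]  = -9

-9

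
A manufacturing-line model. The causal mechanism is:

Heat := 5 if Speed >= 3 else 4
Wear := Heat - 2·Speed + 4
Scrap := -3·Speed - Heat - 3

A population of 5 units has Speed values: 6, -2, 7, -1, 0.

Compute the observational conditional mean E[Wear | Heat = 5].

Conditioning on Heat=5 selects the 2 unit(s) with Speed ∈ {6, 7}. Their Wear values: -3, -5. Mean = -4.

-4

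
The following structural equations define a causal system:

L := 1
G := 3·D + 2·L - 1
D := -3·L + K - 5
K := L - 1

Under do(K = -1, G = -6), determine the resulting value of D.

-9

The joint intervention fixes K = -1, G = -6, removing each variable's own equation.
D = -3·L + K - 5  [with L=1, K=-1]  = -9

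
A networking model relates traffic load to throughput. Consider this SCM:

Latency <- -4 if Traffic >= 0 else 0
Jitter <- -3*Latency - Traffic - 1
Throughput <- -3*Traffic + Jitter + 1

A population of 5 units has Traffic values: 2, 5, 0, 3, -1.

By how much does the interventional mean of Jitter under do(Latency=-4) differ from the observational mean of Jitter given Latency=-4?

0.7

do(Latency=-4) breaks Latency's dependence on Traffic. With Latency=-4 fixed, Jitter across the units is 9, 6, 11, 8, 12, mean 9.2.
Conditioning on Latency=-4 selects the 4 unit(s) with Traffic ∈ {2, 5, 0, 3}. Their Jitter values: 9, 6, 11, 8. Mean = 8.5.
Difference = 9.2 − 8.5 = 0.7.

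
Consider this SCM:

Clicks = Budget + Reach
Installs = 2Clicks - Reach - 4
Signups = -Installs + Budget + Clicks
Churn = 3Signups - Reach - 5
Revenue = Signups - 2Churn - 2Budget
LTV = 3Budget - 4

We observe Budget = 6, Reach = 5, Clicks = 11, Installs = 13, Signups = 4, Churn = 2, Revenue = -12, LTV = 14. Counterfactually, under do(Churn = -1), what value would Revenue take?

-6

Intervening sets Churn = -1 and removes its equation (Churn = 3Signups - Reach - 5).
Clicks = Budget + Reach  [with Budget=6, Reach=5]  = 11
Installs = 2Clicks - Reach - 4  [with Clicks=11, Reach=5]  = 13
Signups = -Installs + Budget + Clicks  [with Installs=13, Budget=6, Clicks=11]  = 4
Revenue = Signups - 2Churn - 2Budget  [with Signups=4, Churn=-1, Budget=6]  = -6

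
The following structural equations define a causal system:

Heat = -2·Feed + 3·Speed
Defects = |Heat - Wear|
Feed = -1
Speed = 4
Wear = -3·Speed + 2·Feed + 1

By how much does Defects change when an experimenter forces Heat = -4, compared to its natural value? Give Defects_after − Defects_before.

-18

do(Heat=-4) replaces the equation Heat = -2·Feed + 3·Speed with the constant Heat = -4.
Wear = -3·Speed + 2·Feed + 1  [with Speed=4, Feed=-1]  = -13
Defects = |Heat - Wear|  [with Heat=-4, Wear=-13]  = 9
Without intervention: Heat = -2·Feed + 3·Speed  [with Feed=-1, Speed=4]  = 14; Wear = -3·Speed + 2·Feed + 1  [with Speed=4, Feed=-1]  = -13; Defects = |Heat - Wear|  [with Heat=14, Wear=-13]  = 27.
Change = 9 − 27 = -18.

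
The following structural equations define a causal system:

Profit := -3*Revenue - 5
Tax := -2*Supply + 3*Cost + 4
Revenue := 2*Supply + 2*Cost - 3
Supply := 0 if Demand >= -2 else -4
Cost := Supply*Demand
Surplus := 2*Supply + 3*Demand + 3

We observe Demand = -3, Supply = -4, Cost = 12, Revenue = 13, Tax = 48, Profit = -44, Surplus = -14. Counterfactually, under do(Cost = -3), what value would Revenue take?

The intervention breaks the incoming arrows to Cost: Cost := Supply*Demand no longer applies, and Cost = -3.
Supply = 0 if Demand >= -2 else -4  [with Demand=-3]  = -4
Revenue = 2*Supply + 2*Cost - 3  [with Supply=-4, Cost=-3]  = -17

-17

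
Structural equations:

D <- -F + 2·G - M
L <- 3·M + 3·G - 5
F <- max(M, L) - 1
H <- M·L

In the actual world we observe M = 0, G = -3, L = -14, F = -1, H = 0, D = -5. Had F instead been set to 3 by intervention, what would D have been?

-9

Under do(F=3), the mechanism F <- max(M, L) - 1 is discarded; F is fixed at 3.
D = -F + 2·G - M  [with F=3, G=-3, M=0]  = -9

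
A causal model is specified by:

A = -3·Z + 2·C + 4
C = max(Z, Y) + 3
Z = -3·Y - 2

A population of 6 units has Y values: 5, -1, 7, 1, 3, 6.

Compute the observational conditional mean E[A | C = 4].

Observing C=4 restricts to units where C's equation naturally yields 4: Y ∈ {-1, 1}. In that subpopulation A = 9, 27, mean 18.

18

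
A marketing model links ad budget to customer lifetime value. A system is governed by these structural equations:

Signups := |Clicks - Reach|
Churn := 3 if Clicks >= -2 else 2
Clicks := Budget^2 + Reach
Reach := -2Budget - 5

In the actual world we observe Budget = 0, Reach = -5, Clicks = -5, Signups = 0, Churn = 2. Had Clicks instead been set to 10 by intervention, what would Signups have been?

The intervention breaks the incoming arrows to Clicks: Clicks := Budget^2 + Reach no longer applies, and Clicks = 10.
Reach = -2Budget - 5  [with Budget=0]  = -5
Signups = |Clicks - Reach|  [with Clicks=10, Reach=-5]  = 15

15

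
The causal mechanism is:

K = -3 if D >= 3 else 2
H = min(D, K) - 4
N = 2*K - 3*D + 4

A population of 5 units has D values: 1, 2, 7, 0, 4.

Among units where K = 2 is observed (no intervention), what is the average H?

Conditioning on K=2 selects the 3 unit(s) with D ∈ {1, 2, 0}. Their H values: -3, -2, -4. Mean = -3.

-3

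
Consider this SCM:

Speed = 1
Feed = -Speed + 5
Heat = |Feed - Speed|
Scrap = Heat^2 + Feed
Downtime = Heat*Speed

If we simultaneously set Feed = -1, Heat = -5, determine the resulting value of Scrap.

Setting Feed = -1, Heat = -5 by intervention discards those variables' equations.
Scrap = Heat^2 + Feed  [with Heat=-5, Feed=-1]  = 24

24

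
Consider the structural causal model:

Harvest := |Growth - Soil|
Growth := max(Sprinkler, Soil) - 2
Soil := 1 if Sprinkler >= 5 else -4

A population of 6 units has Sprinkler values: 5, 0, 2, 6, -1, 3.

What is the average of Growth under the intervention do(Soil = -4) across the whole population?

0.5

Under do(Soil=-4), Soil's equation is replaced by Soil=-4 for every unit. Per-unit Growth: 3, -2, 0, 4, -3, 1. Mean = 0.5.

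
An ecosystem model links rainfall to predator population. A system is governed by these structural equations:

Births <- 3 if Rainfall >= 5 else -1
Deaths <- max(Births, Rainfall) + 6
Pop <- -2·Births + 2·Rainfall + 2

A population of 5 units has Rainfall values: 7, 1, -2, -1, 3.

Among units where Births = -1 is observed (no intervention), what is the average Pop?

Observing Births=-1 restricts to units where Births's equation naturally yields -1: Rainfall ∈ {1, -2, -1, 3}. In that subpopulation Pop = 6, 0, 2, 10, mean 4.5.

4.5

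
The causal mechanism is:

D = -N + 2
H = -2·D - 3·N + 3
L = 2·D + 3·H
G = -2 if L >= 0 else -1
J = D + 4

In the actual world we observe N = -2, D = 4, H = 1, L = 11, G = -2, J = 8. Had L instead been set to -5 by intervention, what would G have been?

-1

Intervening sets L = -5 and removes its equation (L = 2·D + 3·H).
G = -2 if L >= 0 else -1  [with L=-5]  = -1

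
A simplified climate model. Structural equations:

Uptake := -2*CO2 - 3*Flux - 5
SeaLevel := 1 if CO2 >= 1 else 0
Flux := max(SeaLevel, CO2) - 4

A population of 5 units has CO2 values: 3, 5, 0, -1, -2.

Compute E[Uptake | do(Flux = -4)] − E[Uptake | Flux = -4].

-4

do(Flux=-4) breaks Flux's dependence on CO2. With Flux=-4 fixed, Uptake across the units is 1, -3, 7, 9, 11, mean 5.
Observing Flux=-4 restricts to units where Flux's equation naturally yields -4: CO2 ∈ {0, -1, -2}. In that subpopulation Uptake = 7, 9, 11, mean 9.
Difference = 5 − 9 = -4.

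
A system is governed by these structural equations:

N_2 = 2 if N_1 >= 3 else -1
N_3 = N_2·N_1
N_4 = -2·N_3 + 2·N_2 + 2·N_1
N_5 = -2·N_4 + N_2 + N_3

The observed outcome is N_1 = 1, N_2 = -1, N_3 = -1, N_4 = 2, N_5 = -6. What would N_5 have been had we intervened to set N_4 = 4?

Intervening sets N_4 = 4 and removes its equation (N_4 = -2·N_3 + 2·N_2 + 2·N_1).
N_2 = 2 if N_1 >= 3 else -1  [with N_1=1]  = -1
N_3 = N_2·N_1  [with N_2=-1, N_1=1]  = -1
N_5 = -2·N_4 + N_2 + N_3  [with N_4=4, N_2=-1, N_3=-1]  = -10

-10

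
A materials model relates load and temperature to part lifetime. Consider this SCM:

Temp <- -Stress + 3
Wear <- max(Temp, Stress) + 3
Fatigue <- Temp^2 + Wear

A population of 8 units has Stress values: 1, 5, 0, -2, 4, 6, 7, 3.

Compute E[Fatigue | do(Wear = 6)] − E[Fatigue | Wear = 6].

4

do(Wear=6) breaks Wear's dependence on Stress. With Wear=6 fixed, Fatigue across the units is 10, 10, 15, 31, 7, 15, 22, 6, mean 14.5.
E[Fatigue|Wear=6] averages over only the 2 units with Wear=6 (Stress = 0, 3): Fatigue = 15, 6, mean 10.5.
Difference = 14.5 − 10.5 = 4.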